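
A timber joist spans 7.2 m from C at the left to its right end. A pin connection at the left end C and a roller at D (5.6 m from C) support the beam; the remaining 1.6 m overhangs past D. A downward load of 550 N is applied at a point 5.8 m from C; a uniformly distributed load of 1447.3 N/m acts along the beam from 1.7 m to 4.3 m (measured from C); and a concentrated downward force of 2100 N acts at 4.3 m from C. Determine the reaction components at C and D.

Resultant of the distributed load: 1447.3 × 2.6 = 3762.98 N at 3 m from C.
ΣM about C: D_y·5.6 − 550·5.8 − (1447.3·2.6)·3 − 2100·4.3 = 0 → D_y = 23508.94/5.6 = 4198.02 ≈ 4198 N.
ΣF_y = 0: C_y + 4198.02 − 550 − 1447.3·2.6 − 2100 = 0 → C_y = 2215 N.
ΣF_x = 0: no horizontal applied forces, so C_x = 0.

C_x = 0, C_y = 2215 N, D_y = 4198 N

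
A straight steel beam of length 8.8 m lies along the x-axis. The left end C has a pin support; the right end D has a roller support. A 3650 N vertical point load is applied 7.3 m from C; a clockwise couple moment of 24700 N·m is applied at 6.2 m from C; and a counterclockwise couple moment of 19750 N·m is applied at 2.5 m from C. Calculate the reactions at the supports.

C_x = 0, C_y = 59.66 N, D_y = 3590 N

Taking moments about C: D_y·8.8 − 3650·7.3 − 24700 + 19750 = 0 → D_y = 31595/8.8 = 3590.34 ≈ 3590 N.
ΣF_y = 0: C_y + 3590.34 − 3650 = 0 → C_y = 59.66 N.
ΣF_x = 0: no horizontal applied forces, so C_x = 0.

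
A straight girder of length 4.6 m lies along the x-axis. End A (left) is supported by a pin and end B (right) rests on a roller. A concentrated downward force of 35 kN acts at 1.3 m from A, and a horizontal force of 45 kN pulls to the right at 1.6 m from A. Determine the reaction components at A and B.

Moments about A: B_y·4.6 − 35·1.3 = 0 → B_y = 45.5/4.6 = 9.8913 ≈ 9.891 kN.
ΣF_y = 0: A_y + 9.8913 − 35 = 0 → A_y = 25.11 kN.
ΣF_x = 0: A_x + 45 = 0 → A_x = -45.00 kN.

A_x = -45.00 kN, A_y = 25.11 kN, B_y = 9.891 kN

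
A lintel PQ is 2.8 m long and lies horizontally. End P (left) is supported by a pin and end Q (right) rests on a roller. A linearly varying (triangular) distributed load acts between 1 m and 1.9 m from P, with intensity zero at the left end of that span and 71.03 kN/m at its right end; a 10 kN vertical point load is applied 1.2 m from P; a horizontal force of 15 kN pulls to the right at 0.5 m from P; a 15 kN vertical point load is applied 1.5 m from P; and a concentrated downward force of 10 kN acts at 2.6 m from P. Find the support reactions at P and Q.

P_x = -15.00 kN, P_y = 27.09 kN, Q_y = 39.87 kN

Resultant of the triangular load: ½ × 71.03 × 0.9 = 31.9635 kN, acting at 1.6 m from P (one-third of the span from the peak).
Taking moments about P: Q_y·2.8 − (½·71.03·0.9)·1.6 − 10·1.2 − 15·1.5 − 10·2.6 = 0 → Q_y = 111.6416/2.8 = 39.872 ≈ 39.87 kN.
ΣF_y = 0: P_y + 39.872 − ½·71.03·0.9 − 10 − 15 − 10 = 0 → P_y = 27.09 kN.
ΣF_x = 0: P_x + 15 = 0 → P_x = -15.00 kN.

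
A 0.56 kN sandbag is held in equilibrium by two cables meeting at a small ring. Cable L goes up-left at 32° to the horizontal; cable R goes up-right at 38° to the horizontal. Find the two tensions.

ΣF_x = 0: −T_L·cos32° + T_R·cos38° = 0 → T_R = 1.07619·T_L.
ΣF_y = 0: T_L·sin32° + T_R·sin38° = 0.56.
Substitute: T_L·(0.529919 + 1.07619·0.615661) = 0.56 → T_L = 0.469607 ≈ 0.4696 kN.
Then T_R = 1.07619 × 0.469607 = 0.5054 kN.

T_L = 0.4696 kN, T_R = 0.5054 kN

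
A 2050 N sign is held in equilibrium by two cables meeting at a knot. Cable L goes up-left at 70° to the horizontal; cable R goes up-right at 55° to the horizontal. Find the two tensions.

T_L = 1435 N, T_R = 855.9 N

ΣF_x = 0: −T_L·cos70° + T_R·cos55° = 0 → T_R = 0.596294·T_L.
ΣF_y = 0: T_L·sin70° + T_R·sin55° = 2050.
Substitute: T_L·(0.939693 + 0.596294·0.819152) = 2050 → T_L = 1435.43 ≈ 1435 N.
Then T_R = 0.596294 × 1435.43 = 855.9 N.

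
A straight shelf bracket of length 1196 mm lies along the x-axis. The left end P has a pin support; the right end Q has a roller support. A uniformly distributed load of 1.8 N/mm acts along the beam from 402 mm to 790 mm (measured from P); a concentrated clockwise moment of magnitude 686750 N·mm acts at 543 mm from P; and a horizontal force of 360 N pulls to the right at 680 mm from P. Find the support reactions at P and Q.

P_x = -360.0 N, P_y = -223.8 N, Q_y = 922.2 N

Resultant of the distributed load: 1.8 × 388 = 698.4 N at 596 mm from P.
Taking moments about P: Q_y·1196 − (1.8·388)·596 − 686750 = 0 → Q_y = 1102996.4/1196 = 922.238 ≈ 922.2 N.
ΣF_y = 0: P_y + 922.238 − 1.8·388 = 0 → P_y = -223.8 N.
ΣF_x = 0: P_x + 360 = 0 → P_x = -360.0 N.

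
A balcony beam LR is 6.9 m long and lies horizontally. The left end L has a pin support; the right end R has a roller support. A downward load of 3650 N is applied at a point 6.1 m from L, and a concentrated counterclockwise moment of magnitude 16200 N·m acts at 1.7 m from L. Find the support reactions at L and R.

L_x = 0, L_y = 2771 N, R_y = 879.0 N

Moments about L: R_y·6.9 − 3650·6.1 + 16200 = 0 → R_y = 6065/6.9 = 878.986 ≈ 879.0 N.
ΣF_y = 0: L_y + 878.986 − 3650 = 0 → L_y = 2771 N.
ΣF_x = 0: no horizontal applied forces, so L_x = 0.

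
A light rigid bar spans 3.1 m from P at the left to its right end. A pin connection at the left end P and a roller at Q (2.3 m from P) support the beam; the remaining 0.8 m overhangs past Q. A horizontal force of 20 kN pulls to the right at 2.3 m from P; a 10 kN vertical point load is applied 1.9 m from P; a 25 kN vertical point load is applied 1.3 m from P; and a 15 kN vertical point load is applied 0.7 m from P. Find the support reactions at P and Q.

P_x = -20.00 kN, P_y = 23.04 kN, Q_y = 26.96 kN

Taking moments about P: Q_y·2.3 − 10·1.9 − 25·1.3 − 15·0.7 = 0 → Q_y = 62/2.3 = 26.9565 ≈ 26.96 kN.
ΣF_y = 0: P_y + 26.9565 − 10 − 25 − 15 = 0 → P_y = 23.04 kN.
ΣF_x = 0: P_x + 20 = 0 → P_x = -20.00 kN.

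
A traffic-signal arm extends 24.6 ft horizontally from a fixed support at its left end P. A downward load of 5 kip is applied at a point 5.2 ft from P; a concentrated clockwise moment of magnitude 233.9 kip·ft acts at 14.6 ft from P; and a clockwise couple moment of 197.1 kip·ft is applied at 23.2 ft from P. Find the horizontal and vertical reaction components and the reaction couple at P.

ΣF_x = 0: P_x = 0.
ΣF_y = 0: P_y − 5 = 0 → P_y = 5.000 kip.
ΣM about P: M_P − 5·5.2 − 233.9 − 197.1 = 0 → M_P = 457.0 kip·ft.

P_x = 0, P_y = 5.000 kip, M_P = 457.0 kip·ft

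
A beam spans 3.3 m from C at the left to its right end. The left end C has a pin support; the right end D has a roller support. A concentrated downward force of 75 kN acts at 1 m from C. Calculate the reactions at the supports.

Moments about C: D_y·3.3 − 75·1 = 0 → D_y = 75/3.3 = 22.7273 ≈ 22.73 kN.
ΣF_y = 0: C_y + 22.7273 − 75 = 0 → C_y = 52.27 kN.
ΣF_x = 0: no horizontal applied forces, so C_x = 0.

C_x = 0, C_y = 52.27 kN, D_y = 22.73 kN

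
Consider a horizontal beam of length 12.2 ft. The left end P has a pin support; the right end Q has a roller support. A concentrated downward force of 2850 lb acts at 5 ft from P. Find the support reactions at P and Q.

P_x = 0, P_y = 1682 lb, Q_y = 1168 lb

ΣM about P: Q_y·12.2 − 2850·5 = 0 → Q_y = 14250/12.2 = 1168.03 ≈ 1168 lb.
ΣF_y = 0: P_y + 1168.03 − 2850 = 0 → P_y = 1682 lb.
ΣF_x = 0: no horizontal applied forces, so P_x = 0.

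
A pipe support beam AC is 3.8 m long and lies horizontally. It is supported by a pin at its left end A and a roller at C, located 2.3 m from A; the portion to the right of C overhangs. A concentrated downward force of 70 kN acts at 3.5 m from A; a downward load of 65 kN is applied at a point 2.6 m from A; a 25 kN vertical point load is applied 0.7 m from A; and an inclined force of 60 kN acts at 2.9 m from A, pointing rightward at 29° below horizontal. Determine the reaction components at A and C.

ΣM about A: C_y·2.3 − 70·3.5 − 65·2.6 − 25·0.7 − 60·sin29°·2.9 = 0 → C_y = 515.857/2.3 = 224.286 ≈ 224.3 kN.
ΣF_y = 0: A_y + 224.286 − 70 − 65 − 25 − 60·sin29° = 0 → A_y = -35.20 kN.
ΣF_x = 0: A_x + 60·cos29° = 0 → A_x = -52.48 kN.

A_x = -52.48 kN, A_y = -35.20 kN, C_y = 224.3 kN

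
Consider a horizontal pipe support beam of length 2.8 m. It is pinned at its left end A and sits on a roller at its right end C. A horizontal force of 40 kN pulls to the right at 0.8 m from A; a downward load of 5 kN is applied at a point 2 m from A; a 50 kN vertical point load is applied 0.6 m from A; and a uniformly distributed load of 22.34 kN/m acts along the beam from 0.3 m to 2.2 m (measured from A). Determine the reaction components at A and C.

A_x = -40.00 kN, A_y = 64.21 kN, C_y = 33.23 kN

Resultant of the distributed load: 22.34 × 1.9 = 42.446 kN at 1.25 m from A.
ΣM about A: C_y·2.8 − 5·2 − 50·0.6 − (22.34·1.9)·1.25 = 0 → C_y = 93.0575/2.8 = 33.2348 ≈ 33.23 kN.
ΣF_y = 0: A_y + 33.2348 − 5 − 50 − 22.34·1.9 = 0 → A_y = 64.21 kN.
ΣF_x = 0: A_x + 40 = 0 → A_x = -40.00 kN.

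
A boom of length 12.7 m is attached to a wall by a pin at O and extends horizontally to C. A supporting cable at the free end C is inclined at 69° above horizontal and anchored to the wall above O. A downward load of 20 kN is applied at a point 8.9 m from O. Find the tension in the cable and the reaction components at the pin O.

T = 15.01 kN, O_x = 5.380 kN, O_y = 5.984 kN

ΣM about O: T·sin69°·12.7 − 20·8.9 = 0 → T = 178/(12.7·0.93358) = 15.0129 ≈ 15.01 kN.
ΣF_x = 0: O_x − T·cos69° = 0 → O_x = 15.0129 × 0.358368 = 5.380 kN.
ΣF_y = 0: O_y + T·sin69° − 20 = 0 → O_y = 20 − 15.0129 × 0.93358 = 5.984 kN.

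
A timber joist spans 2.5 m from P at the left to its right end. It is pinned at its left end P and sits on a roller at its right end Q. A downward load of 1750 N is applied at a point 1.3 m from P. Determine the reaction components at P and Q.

P_x = 0, P_y = 840.0 N, Q_y = 910.0 N

Taking moments about P: Q_y·2.5 − 1750·1.3 = 0 → Q_y = 2275/2.5 = 910.0 N.
ΣF_y = 0: P_y + 910 − 1750 = 0 → P_y = 840.0 N.
ΣF_x = 0: no horizontal applied forces, so P_x = 0.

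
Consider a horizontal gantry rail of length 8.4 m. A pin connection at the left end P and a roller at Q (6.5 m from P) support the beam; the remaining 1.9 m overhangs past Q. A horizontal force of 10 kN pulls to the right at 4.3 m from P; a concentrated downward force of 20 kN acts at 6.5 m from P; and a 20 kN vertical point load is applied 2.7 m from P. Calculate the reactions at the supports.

P_x = -10.00 kN, P_y = 11.69 kN, Q_y = 28.31 kN

Moments about P: Q_y·6.5 − 20·6.5 − 20·2.7 = 0 → Q_y = 184/6.5 = 28.3077 ≈ 28.31 kN.
ΣF_y = 0: P_y + 28.3077 − 20 − 20 = 0 → P_y = 11.69 kN.
ΣF_x = 0: P_x + 10 = 0 → P_x = -10.00 kN.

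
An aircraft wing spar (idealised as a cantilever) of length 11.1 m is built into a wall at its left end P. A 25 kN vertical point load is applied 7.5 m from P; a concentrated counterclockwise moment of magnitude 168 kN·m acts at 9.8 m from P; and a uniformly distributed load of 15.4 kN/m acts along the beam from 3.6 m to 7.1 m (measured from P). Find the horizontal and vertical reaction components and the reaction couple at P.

P_x = 0, P_y = 78.90 kN, M_P = 307.9 kN·m

Resultant of the distributed load: 15.4 × 3.5 = 53.9 kN at 5.35 m from P.
ΣF_x = 0: P_x = 0.
ΣF_y = 0: P_y − 25 − 15.4·3.5 = 0 → P_y = 78.90 kN.
ΣM about P: M_P − 25·7.5 + 168 − (15.4·3.5)·5.35 = 0 → M_P = 307.9 kN·m.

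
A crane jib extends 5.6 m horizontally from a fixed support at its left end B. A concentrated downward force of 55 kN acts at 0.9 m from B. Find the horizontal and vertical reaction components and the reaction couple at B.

ΣF_x = 0: B_x = 0.
ΣF_y = 0: B_y − 55 = 0 → B_y = 55.00 kN.
ΣM about B: M_B − 55·0.9 = 0 → M_B = 49.50 kN·m.

B_x = 0, B_y = 55.00 kN, M_B = 49.50 kN·m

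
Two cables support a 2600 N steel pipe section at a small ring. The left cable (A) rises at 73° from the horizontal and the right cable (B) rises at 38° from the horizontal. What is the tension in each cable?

ΣF_x = 0: −T_A·cos73° + T_B·cos38° = 0 → T_B = 0.371025·T_A.
ΣF_y = 0: T_A·sin73° + T_B·sin38° = 2600.
Substitute: T_A·(0.956305 + 0.371025·0.615661) = 2600 → T_A = 2194.59 ≈ 2195 N.
Then T_B = 0.371025 × 2194.59 = 814.2 N.

T_A = 2195 N, T_B = 814.2 N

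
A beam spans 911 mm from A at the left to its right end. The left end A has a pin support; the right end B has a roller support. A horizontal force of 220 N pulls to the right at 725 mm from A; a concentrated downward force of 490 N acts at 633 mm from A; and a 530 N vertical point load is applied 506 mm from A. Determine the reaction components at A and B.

A_x = -220.0 N, A_y = 385.1 N, B_y = 634.9 N

ΣM about A: B_y·911 − 490·633 − 530·506 = 0 → B_y = 578350/911 = 634.852 ≈ 634.9 N.
ΣF_y = 0: A_y + 634.852 − 490 − 530 = 0 → A_y = 385.1 N.
ΣF_x = 0: A_x + 220 = 0 → A_x = -220.0 N.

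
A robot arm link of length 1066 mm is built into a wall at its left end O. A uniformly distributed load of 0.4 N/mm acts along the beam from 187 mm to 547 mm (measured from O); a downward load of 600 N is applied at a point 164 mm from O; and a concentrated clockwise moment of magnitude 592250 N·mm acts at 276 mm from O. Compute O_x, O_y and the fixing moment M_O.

O_x = 0, O_y = 744.0 N, M_O = 743500 N·mm

Resultant of the distributed load: 0.4 × 360 = 144 N at 367 mm from O.
ΣF_x = 0: O_x = 0.
ΣF_y = 0: O_y − 0.4·360 − 600 = 0 → O_y = 744.0 N.
ΣM about O: M_O − (0.4·360)·367 − 600·164 − 592250 = 0 → M_O = 743500 N·mm.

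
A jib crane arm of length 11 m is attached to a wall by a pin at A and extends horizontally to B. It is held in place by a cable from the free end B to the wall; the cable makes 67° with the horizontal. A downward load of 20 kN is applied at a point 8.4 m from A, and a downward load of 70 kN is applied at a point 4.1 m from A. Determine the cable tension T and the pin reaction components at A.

T = 44.94 kN, A_x = 17.56 kN, A_y = 48.64 kN

ΣM about A: T·sin67°·11 − 20·8.4 − 70·4.1 = 0 → T = 455/(11·0.920505) = 44.9358 ≈ 44.94 kN.
ΣF_x = 0: A_x − T·cos67° = 0 → A_x = 44.9358 × 0.390731 = 17.56 kN.
ΣF_y = 0: A_y + T·sin67° − 20 − 70 = 0 → A_y = 90 − 44.9358 × 0.920505 = 48.64 kN.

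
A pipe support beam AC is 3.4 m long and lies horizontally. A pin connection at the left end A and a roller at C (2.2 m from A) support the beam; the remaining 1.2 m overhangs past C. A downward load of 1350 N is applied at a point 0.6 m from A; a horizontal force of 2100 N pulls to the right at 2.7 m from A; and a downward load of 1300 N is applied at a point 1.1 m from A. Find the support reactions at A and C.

Moments about A: C_y·2.2 − 1350·0.6 − 1300·1.1 = 0 → C_y = 2240/2.2 = 1018.18 ≈ 1018 N.
ΣF_y = 0: A_y + 1018.18 − 1350 − 1300 = 0 → A_y = 1632 N.
ΣF_x = 0: A_x + 2100 = 0 → A_x = -2100 N.

A_x = -2100 N, A_y = 1632 N, C_y = 1018 N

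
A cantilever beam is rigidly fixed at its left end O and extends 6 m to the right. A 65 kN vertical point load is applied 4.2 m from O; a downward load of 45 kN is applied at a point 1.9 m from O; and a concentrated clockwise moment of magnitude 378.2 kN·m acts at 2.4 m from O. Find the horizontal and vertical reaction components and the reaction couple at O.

O_x = 0, O_y = 110.0 kN, M_O = 736.7 kN·m

ΣF_x = 0: O_x = 0.
ΣF_y = 0: O_y − 65 − 45 = 0 → O_y = 110.0 kN.
ΣM about O: M_O − 65·4.2 − 45·1.9 − 378.2 = 0 → M_O = 736.7 kN·m.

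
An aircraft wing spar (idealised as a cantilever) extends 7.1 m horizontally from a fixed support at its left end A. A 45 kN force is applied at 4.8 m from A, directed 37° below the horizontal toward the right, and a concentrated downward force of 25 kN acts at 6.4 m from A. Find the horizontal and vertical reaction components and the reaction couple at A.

A_x = -35.94 kN, A_y = 52.08 kN, M_A = 290.0 kN·m

ΣF_x = 0: A_x + 45·cos37° = 0 → A_x = -35.94 kN.
ΣF_y = 0: A_y − 45·sin37° − 25 = 0 → A_y = 52.08 kN.
ΣM about A: M_A − 45·sin37°·4.8 − 25·6.4 = 0 → M_A = 290.0 kN·m.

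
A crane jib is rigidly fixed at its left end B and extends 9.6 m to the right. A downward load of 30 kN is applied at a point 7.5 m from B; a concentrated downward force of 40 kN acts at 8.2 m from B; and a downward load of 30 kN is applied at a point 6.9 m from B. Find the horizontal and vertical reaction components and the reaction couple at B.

B_x = 0, B_y = 100.0 kN, M_B = 760.0 kN·m

ΣF_x = 0: B_x = 0.
ΣF_y = 0: B_y − 30 − 40 − 30 = 0 → B_y = 100.0 kN.
ΣM about B: M_B − 30·7.5 − 40·8.2 − 30·6.9 = 0 → M_B = 760.0 kN·m.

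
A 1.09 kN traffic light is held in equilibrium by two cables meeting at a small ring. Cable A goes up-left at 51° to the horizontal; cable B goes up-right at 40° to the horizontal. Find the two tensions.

ΣF_x = 0: −T_A·cos51° + T_B·cos40° = 0 → T_B = 0.821519·T_A.
ΣF_y = 0: T_A·sin51° + T_B·sin40° = 1.09.
Substitute: T_A·(0.777146 + 0.821519·0.642788) = 1.09 → T_A = 0.835116 ≈ 0.8351 kN.
Then T_B = 0.821519 × 0.835116 = 0.6861 kN.

T_A = 0.8351 kN, T_B = 0.6861 kN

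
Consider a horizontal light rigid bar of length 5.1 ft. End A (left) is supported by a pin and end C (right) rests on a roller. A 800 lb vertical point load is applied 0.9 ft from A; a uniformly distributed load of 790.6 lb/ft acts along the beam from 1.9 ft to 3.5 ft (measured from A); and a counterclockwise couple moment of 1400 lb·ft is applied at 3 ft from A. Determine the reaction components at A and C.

A_x = 0, A_y = 1529 lb, C_y = 536.4 lb

Resultant of the distributed load: 790.6 × 1.6 = 1264.96 lb at 2.7 ft from A.
ΣM about A: C_y·5.1 − 800·0.9 − (790.6·1.6)·2.7 + 1400 = 0 → C_y = 2735.392/5.1 = 536.351 ≈ 536.4 lb.
ΣF_y = 0: A_y + 536.351 − 800 − 790.6·1.6 = 0 → A_y = 1529 lb.
ΣF_x = 0: no horizontal applied forces, so A_x = 0.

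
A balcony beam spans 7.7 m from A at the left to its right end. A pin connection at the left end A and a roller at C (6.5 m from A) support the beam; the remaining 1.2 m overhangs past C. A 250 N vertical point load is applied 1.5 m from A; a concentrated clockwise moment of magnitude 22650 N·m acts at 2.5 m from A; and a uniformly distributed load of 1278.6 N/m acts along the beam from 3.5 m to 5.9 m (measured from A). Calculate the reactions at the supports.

Resultant of the distributed load: 1278.6 × 2.4 = 3068.64 N at 4.7 m from A.
Moments about A: C_y·6.5 − 250·1.5 − 22650 − (1278.6·2.4)·4.7 = 0 → C_y = 37447.608/6.5 = 5761.17 ≈ 5761 N.
ΣF_y = 0: A_y + 5761.17 − 250 − 1278.6·2.4 = 0 → A_y = -2443 N.
ΣF_x = 0: no horizontal applied forces, so A_x = 0.

A_x = 0, A_y = -2443 N, C_y = 5761 N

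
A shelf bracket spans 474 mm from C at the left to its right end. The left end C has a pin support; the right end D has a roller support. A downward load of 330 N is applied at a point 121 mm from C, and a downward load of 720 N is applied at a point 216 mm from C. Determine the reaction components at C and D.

C_x = 0, C_y = 637.7 N, D_y = 412.3 N

ΣM about C: D_y·474 − 330·121 − 720·216 = 0 → D_y = 195450/474 = 412.342 ≈ 412.3 N.
ΣF_y = 0: C_y + 412.342 − 330 − 720 = 0 → C_y = 637.7 N.
ΣF_x = 0: no horizontal applied forces, so C_x = 0.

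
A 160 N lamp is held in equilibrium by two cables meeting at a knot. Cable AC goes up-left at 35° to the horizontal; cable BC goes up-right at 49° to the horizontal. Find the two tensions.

T_AC = 105.5 N, T_BC = 131.8 N

ΣF_x = 0: −T_AC·cos35° + T_BC·cos49° = 0 → T_BC = 1.2486·T_AC.
ΣF_y = 0: T_AC·sin35° + T_BC·sin49° = 160.
Substitute: T_AC·(0.573576 + 1.2486·0.75471) = 160 → T_AC = 105.547 ≈ 105.5 N.
Then T_BC = 1.2486 × 105.547 = 131.8 N.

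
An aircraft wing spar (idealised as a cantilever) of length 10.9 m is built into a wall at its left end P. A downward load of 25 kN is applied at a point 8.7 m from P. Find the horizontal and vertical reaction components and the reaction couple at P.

P_x = 0, P_y = 25.00 kN, M_P = 217.5 kN·m

ΣF_x = 0: P_x = 0.
ΣF_y = 0: P_y − 25 = 0 → P_y = 25.00 kN.
ΣM about P: M_P − 25·8.7 = 0 → M_P = 217.5 kN·m.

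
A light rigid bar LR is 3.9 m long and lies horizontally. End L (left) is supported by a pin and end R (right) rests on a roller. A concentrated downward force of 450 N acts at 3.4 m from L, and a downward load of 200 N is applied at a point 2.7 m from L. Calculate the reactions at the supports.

L_x = 0, L_y = 119.2 N, R_y = 530.8 N

Moments about L: R_y·3.9 − 450·3.4 − 200·2.7 = 0 → R_y = 2070/3.9 = 530.769 ≈ 530.8 N.
ΣF_y = 0: L_y + 530.769 − 450 − 200 = 0 → L_y = 119.2 N.
ΣF_x = 0: no horizontal applied forces, so L_x = 0.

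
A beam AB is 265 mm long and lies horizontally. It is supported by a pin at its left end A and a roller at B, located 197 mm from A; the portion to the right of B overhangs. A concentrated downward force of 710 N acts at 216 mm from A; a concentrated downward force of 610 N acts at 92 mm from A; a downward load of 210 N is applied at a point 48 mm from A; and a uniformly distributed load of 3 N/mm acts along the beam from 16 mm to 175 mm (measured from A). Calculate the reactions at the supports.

A_x = 0, A_y = 661.2 N, B_y = 1346 N

Resultant of the distributed load: 3 × 159 = 477 N at 95.5 mm from A.
Taking moments about A: B_y·197 − 710·216 − 610·92 − 210·48 − (3·159)·95.5 = 0 → B_y = 265113.5/197 = 1345.75 ≈ 1346 N.
ΣF_y = 0: A_y + 1345.75 − 710 − 610 − 210 − 3·159 = 0 → A_y = 661.2 N.
ΣF_x = 0: no horizontal applied forces, so A_x = 0.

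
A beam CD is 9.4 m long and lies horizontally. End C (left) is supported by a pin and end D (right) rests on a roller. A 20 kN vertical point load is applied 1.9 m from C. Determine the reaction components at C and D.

C_x = 0, C_y = 15.96 kN, D_y = 4.043 kN

Taking moments about C: D_y·9.4 − 20·1.9 = 0 → D_y = 38/9.4 = 4.04255 ≈ 4.043 kN.
ΣF_y = 0: C_y + 4.04255 − 20 = 0 → C_y = 15.96 kN.
ΣF_x = 0: no horizontal applied forces, so C_x = 0.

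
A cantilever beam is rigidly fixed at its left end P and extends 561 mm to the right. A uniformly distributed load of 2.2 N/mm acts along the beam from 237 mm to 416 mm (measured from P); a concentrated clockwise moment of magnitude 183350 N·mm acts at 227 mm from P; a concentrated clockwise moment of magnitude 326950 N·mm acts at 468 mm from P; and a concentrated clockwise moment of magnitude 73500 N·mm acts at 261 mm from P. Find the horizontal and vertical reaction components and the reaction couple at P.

Resultant of the distributed load: 2.2 × 179 = 393.8 N at 326.5 mm from P.
ΣF_x = 0: P_x = 0.
ΣF_y = 0: P_y − 2.2·179 = 0 → P_y = 393.8 N.
ΣM about P: M_P − (2.2·179)·326.5 − 183350 − 326950 − 73500 = 0 → M_P = 712400 N·mm.

P_x = 0, P_y = 393.8 N, M_P = 712400 N·mm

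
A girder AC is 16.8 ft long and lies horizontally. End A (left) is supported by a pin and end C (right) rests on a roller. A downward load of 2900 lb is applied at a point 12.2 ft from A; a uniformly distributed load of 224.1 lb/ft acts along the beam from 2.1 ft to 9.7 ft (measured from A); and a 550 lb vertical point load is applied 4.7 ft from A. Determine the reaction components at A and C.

Resultant of the distributed load: 224.1 × 7.6 = 1703.16 lb at 5.9 ft from A.
Taking moments about A: C_y·16.8 − 2900·12.2 − (224.1·7.6)·5.9 − 550·4.7 = 0 → C_y = 48013.644/16.8 = 2857.95 ≈ 2858 lb.
ΣF_y = 0: A_y + 2857.95 − 2900 − 224.1·7.6 − 550 = 0 → A_y = 2295 lb.
ΣF_x = 0: no horizontal applied forces, so A_x = 0.

A_x = 0, A_y = 2295 lb, C_y = 2858 lb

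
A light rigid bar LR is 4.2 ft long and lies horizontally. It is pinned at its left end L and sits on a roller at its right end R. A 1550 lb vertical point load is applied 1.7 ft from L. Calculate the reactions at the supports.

L_x = 0, L_y = 922.6 lb, R_y = 627.4 lb

ΣM about L: R_y·4.2 − 1550·1.7 = 0 → R_y = 2635/4.2 = 627.381 ≈ 627.4 lb.
ΣF_y = 0: L_y + 627.381 − 1550 = 0 → L_y = 922.6 lb.
ΣF_x = 0: no horizontal applied forces, so L_x = 0.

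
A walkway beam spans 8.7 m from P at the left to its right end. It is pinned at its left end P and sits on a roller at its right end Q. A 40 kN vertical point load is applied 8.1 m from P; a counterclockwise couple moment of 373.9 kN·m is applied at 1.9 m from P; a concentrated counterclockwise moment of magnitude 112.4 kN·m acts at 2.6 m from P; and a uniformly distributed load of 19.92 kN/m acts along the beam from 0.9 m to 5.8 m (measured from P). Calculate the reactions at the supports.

Resultant of the distributed load: 19.92 × 4.9 = 97.608 kN at 3.35 m from P.
ΣM about P: Q_y·8.7 − 40·8.1 + 373.9 + 112.4 − (19.92·4.9)·3.35 = 0 → Q_y = 164.6868/8.7 = 18.9295 ≈ 18.93 kN.
ΣF_y = 0: P_y + 18.9295 − 40 − 19.92·4.9 = 0 → P_y = 118.7 kN.
ΣF_x = 0: no horizontal applied forces, so P_x = 0.

P_x = 0, P_y = 118.7 kN, Q_y = 18.93 kN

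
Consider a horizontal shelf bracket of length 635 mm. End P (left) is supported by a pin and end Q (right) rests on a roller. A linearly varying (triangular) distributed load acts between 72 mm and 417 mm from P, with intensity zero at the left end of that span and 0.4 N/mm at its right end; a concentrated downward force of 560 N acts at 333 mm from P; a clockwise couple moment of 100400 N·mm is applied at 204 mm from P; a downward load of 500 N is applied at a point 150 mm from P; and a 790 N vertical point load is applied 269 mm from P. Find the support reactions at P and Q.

Resultant of the triangular load: ½ × 0.4 × 345 = 69 N, acting at 302 mm from P (one-third of the span from the peak).
Moments about P: Q_y·635 − (½·0.4·345)·302 − 560·333 − 100400 − 500·150 − 790·269 = 0 → Q_y = 595228/635 = 937.367 ≈ 937.4 N.
ΣF_y = 0: P_y + 937.367 − ½·0.4·345 − 560 − 500 − 790 = 0 → P_y = 981.6 N.
ΣF_x = 0: no horizontal applied forces, so P_x = 0.

P_x = 0, P_y = 981.6 N, Q_y = 937.4 N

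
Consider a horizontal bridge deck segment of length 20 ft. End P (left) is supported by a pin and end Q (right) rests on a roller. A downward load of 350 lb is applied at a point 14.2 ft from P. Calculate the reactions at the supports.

Moments about P: Q_y·20 − 350·14.2 = 0 → Q_y = 4970/20 = 248.5 lb.
ΣF_y = 0: P_y + 248.5 − 350 = 0 → P_y = 101.5 lb.
ΣF_x = 0: no horizontal applied forces, so P_x = 0.

P_x = 0, P_y = 101.5 lb, Q_y = 248.5 lb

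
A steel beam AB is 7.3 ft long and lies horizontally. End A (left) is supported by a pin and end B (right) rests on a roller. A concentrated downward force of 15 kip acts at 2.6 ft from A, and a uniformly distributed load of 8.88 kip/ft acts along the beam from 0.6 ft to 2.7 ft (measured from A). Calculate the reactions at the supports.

Resultant of the distributed load: 8.88 × 2.1 = 18.648 kip at 1.65 ft from A.
ΣM about A: B_y·7.3 − 15·2.6 − (8.88·2.1)·1.65 = 0 → B_y = 69.7692/7.3 = 9.55742 ≈ 9.557 kip.
ΣF_y = 0: A_y + 9.55742 − 15 − 8.88·2.1 = 0 → A_y = 24.09 kip.
ΣF_x = 0: no horizontal applied forces, so A_x = 0.

A_x = 0, A_y = 24.09 kip, B_y = 9.557 kip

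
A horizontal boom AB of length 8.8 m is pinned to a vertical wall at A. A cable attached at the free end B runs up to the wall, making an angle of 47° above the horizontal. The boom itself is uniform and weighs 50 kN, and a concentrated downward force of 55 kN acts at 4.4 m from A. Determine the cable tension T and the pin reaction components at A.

T = 71.78 kN, A_x = 48.96 kN, A_y = 52.50 kN

ΣM about A: T·sin47°·8.8 − 50·4.4 − 55·4.4 = 0 → T = 462/(8.8·0.731354) = 71.7847 ≈ 71.78 kN.
ΣF_x = 0: A_x − T·cos47° = 0 → A_x = 71.7847 × 0.681998 = 48.96 kN.
ΣF_y = 0: A_y + T·sin47° − 50 − 55 = 0 → A_y = 105 − 71.7847 × 0.731354 = 52.50 kN.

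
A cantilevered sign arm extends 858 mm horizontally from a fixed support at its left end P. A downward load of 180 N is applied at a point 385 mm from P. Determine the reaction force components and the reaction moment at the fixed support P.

P_x = 0, P_y = 180.0 N, M_P = 69300 N·mm

ΣF_x = 0: P_x = 0.
ΣF_y = 0: P_y − 180 = 0 → P_y = 180.0 N.
ΣM about P: M_P − 180·385 = 0 → M_P = 69300 N·mm.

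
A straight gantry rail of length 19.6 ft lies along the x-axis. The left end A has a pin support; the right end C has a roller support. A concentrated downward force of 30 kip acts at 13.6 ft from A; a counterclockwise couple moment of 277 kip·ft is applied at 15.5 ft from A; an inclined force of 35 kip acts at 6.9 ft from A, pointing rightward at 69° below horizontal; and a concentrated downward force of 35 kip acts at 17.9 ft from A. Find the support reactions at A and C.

A_x = -12.54 kip, A_y = 47.52 kip, C_y = 50.15 kip

Moments about A: C_y·19.6 − 30·13.6 + 277 − 35·sin69°·6.9 − 35·17.9 = 0 → C_y = 982.96/19.6 = 50.151 ≈ 50.15 kip.
ΣF_y = 0: A_y + 50.151 − 30 − 35·sin69° − 35 = 0 → A_y = 47.52 kip.
ΣF_x = 0: A_x + 35·cos69° = 0 → A_x = -12.54 kip.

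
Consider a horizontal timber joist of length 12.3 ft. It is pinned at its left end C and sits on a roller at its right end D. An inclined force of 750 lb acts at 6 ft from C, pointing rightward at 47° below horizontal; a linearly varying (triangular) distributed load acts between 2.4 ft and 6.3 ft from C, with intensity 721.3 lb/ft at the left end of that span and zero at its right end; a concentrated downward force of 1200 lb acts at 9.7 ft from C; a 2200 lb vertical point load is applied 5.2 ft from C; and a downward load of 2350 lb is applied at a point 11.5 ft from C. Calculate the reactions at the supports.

C_x = -511.5 lb, C_y = 2941 lb, D_y = 4764 lb

Resultant of the triangular load: ½ × 721.3 × 3.9 = 1406.535 lb, acting at 3.7 ft from C (one-third of the span from the peak).
Taking moments about C: D_y·12.3 − 750·sin47°·6 − (½·721.3·3.9)·3.7 − 1200·9.7 − 2200·5.2 − 2350·11.5 = 0 → D_y = 58600.3/12.3 = 4764.25 ≈ 4764 lb.
ΣF_y = 0: C_y + 4764.25 − 750·sin47° − ½·721.3·3.9 − 1200 − 2200 − 2350 = 0 → C_y = 2941 lb.
ΣF_x = 0: C_x + 750·cos47° = 0 → C_x = -511.5 lb.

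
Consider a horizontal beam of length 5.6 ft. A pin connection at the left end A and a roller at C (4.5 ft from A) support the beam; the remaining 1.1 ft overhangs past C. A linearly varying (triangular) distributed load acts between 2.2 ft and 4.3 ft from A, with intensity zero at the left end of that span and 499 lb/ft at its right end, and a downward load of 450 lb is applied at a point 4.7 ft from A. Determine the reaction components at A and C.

Resultant of the triangular load: ½ × 499 × 2.1 = 523.95 lb, acting at 3.6 ft from A (one-third of the span from the peak).
Moments about A: C_y·4.5 − (½·499·2.1)·3.6 − 450·4.7 = 0 → C_y = 4001.22/4.5 = 889.16 ≈ 889.2 lb.
ΣF_y = 0: A_y + 889.16 − ½·499·2.1 − 450 = 0 → A_y = 84.79 lb.
ΣF_x = 0: no horizontal applied forces, so A_x = 0.

A_x = 0, A_y = 84.79 lb, C_y = 889.2 lb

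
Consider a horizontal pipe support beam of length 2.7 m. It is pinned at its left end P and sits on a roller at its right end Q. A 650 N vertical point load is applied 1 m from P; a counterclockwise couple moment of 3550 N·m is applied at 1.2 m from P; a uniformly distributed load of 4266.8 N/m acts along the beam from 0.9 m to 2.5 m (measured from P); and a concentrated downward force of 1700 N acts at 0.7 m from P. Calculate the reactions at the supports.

P_x = 0, P_y = 5512 N, Q_y = 3665 N

Resultant of the distributed load: 4266.8 × 1.6 = 6826.88 N at 1.7 m from P.
Moments about P: Q_y·2.7 − 650·1 + 3550 − (4266.8·1.6)·1.7 − 1700·0.7 = 0 → Q_y = 9895.696/2.7 = 3665.07 ≈ 3665 N.
ΣF_y = 0: P_y + 3665.07 − 650 − 4266.8·1.6 − 1700 = 0 → P_y = 5512 N.
ΣF_x = 0: no horizontal applied forces, so P_x = 0.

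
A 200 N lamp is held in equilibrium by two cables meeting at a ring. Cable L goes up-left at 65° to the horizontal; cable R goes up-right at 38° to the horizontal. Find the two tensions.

ΣF_x = 0: −T_L·cos65° + T_R·cos38° = 0 → T_R = 0.53631·T_L.
ΣF_y = 0: T_L·sin65° + T_R·sin38° = 200.
Substitute: T_L·(0.906308 + 0.53631·0.615661) = 200 → T_L = 161.748 ≈ 161.7 N.
Then T_R = 0.53631 × 161.748 = 86.75 N.

T_L = 161.7 N, T_R = 86.75 N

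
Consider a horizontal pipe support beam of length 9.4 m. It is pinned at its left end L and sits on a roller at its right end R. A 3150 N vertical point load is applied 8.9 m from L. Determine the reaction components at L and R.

L_x = 0, L_y = 167.6 N, R_y = 2982 N

Taking moments about L: R_y·9.4 − 3150·8.9 = 0 → R_y = 28035/9.4 = 2982.45 ≈ 2982 N.
ΣF_y = 0: L_y + 2982.45 − 3150 = 0 → L_y = 167.6 N.
ΣF_x = 0: no horizontal applied forces, so L_x = 0.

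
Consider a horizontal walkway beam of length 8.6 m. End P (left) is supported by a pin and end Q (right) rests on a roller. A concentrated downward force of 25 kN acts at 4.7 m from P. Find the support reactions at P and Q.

Taking moments about P: Q_y·8.6 − 25·4.7 = 0 → Q_y = 117.5/8.6 = 13.6628 ≈ 13.66 kN.
ΣF_y = 0: P_y + 13.6628 − 25 = 0 → P_y = 11.34 kN.
ΣF_x = 0: no horizontal applied forces, so P_x = 0.

P_x = 0, P_y = 11.34 kN, Q_y = 13.66 kN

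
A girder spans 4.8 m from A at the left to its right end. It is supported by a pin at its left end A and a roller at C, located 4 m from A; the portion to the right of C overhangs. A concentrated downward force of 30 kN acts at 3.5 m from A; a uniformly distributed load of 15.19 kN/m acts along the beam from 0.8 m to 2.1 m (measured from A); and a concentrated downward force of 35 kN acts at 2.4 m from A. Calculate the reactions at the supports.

A_x = 0, A_y = 30.34 kN, C_y = 54.41 kN

Resultant of the distributed load: 15.19 × 1.3 = 19.747 kN at 1.45 m from A.
ΣM about A: C_y·4 − 30·3.5 − (15.19·1.3)·1.45 − 35·2.4 = 0 → C_y = 217.63315/4 = 54.4083 ≈ 54.41 kN.
ΣF_y = 0: A_y + 54.4083 − 30 − 15.19·1.3 − 35 = 0 → A_y = 30.34 kN.
ΣF_x = 0: no horizontal applied forces, so A_x = 0.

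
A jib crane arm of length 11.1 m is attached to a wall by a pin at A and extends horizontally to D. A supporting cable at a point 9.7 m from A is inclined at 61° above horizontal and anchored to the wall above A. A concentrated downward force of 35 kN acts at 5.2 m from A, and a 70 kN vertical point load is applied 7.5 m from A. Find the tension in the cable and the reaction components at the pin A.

ΣM about A: T·sin61°·9.7 − 35·5.2 − 70·7.5 = 0 → T = 707/(9.7·0.87462) = 83.3352 ≈ 83.34 kN.
ΣF_x = 0: A_x − T·cos61° = 0 → A_x = 83.3352 × 0.48481 = 40.40 kN.
ΣF_y = 0: A_y + T·sin61° − 35 − 70 = 0 → A_y = 105 − 83.3352 × 0.87462 = 32.11 kN.

T = 83.34 kN, A_x = 40.40 kN, A_y = 32.11 kN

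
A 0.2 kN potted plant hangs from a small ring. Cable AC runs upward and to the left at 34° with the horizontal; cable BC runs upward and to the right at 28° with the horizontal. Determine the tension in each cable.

ΣF_x = 0: −T_AC·cos34° + T_BC·cos28° = 0 → T_BC = 0.938943·T_AC.
ΣF_y = 0: T_AC·sin34° + T_BC·sin28° = 0.2.
Substitute: T_AC·(0.559193 + 0.938943·0.469472) = 0.2 → T_AC = 0.2000 kN.
Then T_BC = 0.938943 × 0.2 = 0.1878 kN.

T_AC = 0.2000 kN, T_BC = 0.1878 kN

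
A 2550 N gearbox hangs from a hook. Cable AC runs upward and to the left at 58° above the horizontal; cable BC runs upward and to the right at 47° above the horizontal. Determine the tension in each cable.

ΣF_x = 0: −T_AC·cos58° + T_BC·cos47° = 0 → T_BC = 0.77701·T_AC.
ΣF_y = 0: T_AC·sin58° + T_BC·sin47° = 2550.
Substitute: T_AC·(0.848048 + 0.77701·0.731354) = 2550 → T_AC = 1800.44 ≈ 1800 N.
Then T_BC = 0.77701 × 1800.44 = 1399 N.

T_AC = 1800 N, T_BC = 1399 N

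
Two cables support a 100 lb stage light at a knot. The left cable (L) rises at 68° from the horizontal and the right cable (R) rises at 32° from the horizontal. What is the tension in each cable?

ΣF_x = 0: −T_L·cos68° + T_R·cos32° = 0 → T_R = 0.441728·T_L.
ΣF_y = 0: T_L·sin68° + T_R·sin32° = 100.
Substitute: T_L·(0.927184 + 0.441728·0.529919) = 100 → T_L = 86.1131 ≈ 86.11 lb.
Then T_R = 0.441728 × 86.1131 = 38.04 lb.

T_L = 86.11 lb, T_R = 38.04 lb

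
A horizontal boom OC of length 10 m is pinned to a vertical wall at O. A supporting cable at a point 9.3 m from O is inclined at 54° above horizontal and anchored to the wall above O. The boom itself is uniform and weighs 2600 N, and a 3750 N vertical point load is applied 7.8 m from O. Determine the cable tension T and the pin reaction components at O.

ΣM about O: T·sin54°·9.3 − 2600·5 − 3750·7.8 = 0 → T = 42250/(9.3·0.809017) = 5615.47 ≈ 5615 N.
ΣF_x = 0: O_x − T·cos54° = 0 → O_x = 5615.47 × 0.587785 = 3301 N.
ΣF_y = 0: O_y + T·sin54° − 2600 − 3750 = 0 → O_y = 6350 − 5615.47 × 0.809017 = 1807 N.

T = 5615 N, O_x = 3301 N, O_y = 1807 N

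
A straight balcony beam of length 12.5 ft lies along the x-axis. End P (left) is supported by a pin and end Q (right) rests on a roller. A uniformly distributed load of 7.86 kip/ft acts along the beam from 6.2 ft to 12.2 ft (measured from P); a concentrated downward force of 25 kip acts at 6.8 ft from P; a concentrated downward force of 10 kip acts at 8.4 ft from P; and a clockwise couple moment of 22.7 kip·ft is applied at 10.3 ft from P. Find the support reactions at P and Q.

P_x = 0, P_y = 25.31 kip, Q_y = 56.85 kip

Resultant of the distributed load: 7.86 × 6 = 47.16 kip at 9.2 ft from P.
Moments about P: Q_y·12.5 − (7.86·6)·9.2 − 25·6.8 − 10·8.4 − 22.7 = 0 → Q_y = 710.572/12.5 = 56.8458 ≈ 56.85 kip.
ΣF_y = 0: P_y + 56.8458 − 7.86·6 − 25 − 10 = 0 → P_y = 25.31 kip.
ΣF_x = 0: no horizontal applied forces, so P_x = 0.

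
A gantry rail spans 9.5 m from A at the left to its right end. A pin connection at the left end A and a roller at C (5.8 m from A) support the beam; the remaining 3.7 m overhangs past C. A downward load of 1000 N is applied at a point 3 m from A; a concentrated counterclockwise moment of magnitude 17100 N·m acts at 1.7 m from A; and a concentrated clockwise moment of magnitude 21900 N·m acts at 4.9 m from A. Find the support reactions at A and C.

Taking moments about A: C_y·5.8 − 1000·3 + 17100 − 21900 = 0 → C_y = 7800/5.8 = 1344.83 ≈ 1345 N.
ΣF_y = 0: A_y + 1344.83 − 1000 = 0 → A_y = -344.8 N.
ΣF_x = 0: no horizontal applied forces, so A_x = 0.

A_x = 0, A_y = -344.8 N, C_y = 1345 N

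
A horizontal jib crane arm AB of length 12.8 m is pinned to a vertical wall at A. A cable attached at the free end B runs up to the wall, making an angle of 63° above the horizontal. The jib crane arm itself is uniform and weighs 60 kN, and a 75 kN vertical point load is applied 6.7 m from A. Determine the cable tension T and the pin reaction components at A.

ΣM about A: T·sin63°·12.8 − 60·6.4 − 75·6.7 = 0 → T = 886.5/(12.8·0.891007) = 77.7298 ≈ 77.73 kN.
ΣF_x = 0: A_x − T·cos63° = 0 → A_x = 77.7298 × 0.45399 = 35.29 kN.
ΣF_y = 0: A_y + T·sin63° − 60 − 75 = 0 → A_y = 135 − 77.7298 × 0.891007 = 65.74 kN.

T = 77.73 kN, A_x = 35.29 kN, A_y = 65.74 kN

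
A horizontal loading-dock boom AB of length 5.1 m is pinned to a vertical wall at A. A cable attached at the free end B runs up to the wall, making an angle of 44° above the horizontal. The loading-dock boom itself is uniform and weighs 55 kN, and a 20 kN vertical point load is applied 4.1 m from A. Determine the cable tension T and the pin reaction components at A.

T = 62.73 kN, A_x = 45.13 kN, A_y = 31.42 kN

ΣM about A: T·sin44°·5.1 − 55·2.55 − 20·4.1 = 0 → T = 222.25/(5.1·0.694658) = 62.7336 ≈ 62.73 kN.
ΣF_x = 0: A_x − T·cos44° = 0 → A_x = 62.7336 × 0.71934 = 45.13 kN.
ΣF_y = 0: A_y + T·sin44° − 55 − 20 = 0 → A_y = 75 − 62.7336 × 0.694658 = 31.42 kN.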